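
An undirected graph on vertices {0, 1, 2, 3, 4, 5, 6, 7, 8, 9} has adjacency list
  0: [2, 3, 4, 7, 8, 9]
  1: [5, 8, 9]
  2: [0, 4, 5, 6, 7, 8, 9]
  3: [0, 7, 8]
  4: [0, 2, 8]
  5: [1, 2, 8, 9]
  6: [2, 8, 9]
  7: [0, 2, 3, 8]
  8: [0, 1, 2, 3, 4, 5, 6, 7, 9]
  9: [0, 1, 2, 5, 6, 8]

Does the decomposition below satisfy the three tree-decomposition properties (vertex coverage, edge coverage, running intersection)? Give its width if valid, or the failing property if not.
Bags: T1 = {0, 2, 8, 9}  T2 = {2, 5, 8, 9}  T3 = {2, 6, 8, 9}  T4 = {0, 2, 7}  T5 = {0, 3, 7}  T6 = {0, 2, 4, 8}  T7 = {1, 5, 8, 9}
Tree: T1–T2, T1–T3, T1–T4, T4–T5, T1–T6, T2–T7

No — edge (8,7) lies in no bag.

A tree decomposition must satisfy three properties: every vertex lies in some bag; for every edge, both endpoints lie together in some bag; and for every vertex, the bags containing it form a connected subtree. Here edge (8,7) lies in no bag, so the decomposition is invalid.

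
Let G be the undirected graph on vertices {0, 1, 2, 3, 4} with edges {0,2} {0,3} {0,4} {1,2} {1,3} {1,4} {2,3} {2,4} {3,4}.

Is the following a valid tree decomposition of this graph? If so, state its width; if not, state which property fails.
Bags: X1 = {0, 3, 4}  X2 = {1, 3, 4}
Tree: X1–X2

No — vertex 2 appears in no bag.

A tree decomposition must satisfy three properties: every vertex lies in some bag; for every edge, both endpoints lie together in some bag; and for every vertex, the bags containing it form a connected subtree. Here vertex 2 appears in no bag, so the decomposition is invalid.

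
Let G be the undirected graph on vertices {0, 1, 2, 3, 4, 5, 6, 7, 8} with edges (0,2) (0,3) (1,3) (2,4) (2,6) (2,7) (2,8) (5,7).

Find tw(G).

1

A width-1 tree decomposition is:
Bags: B1 = {2, 8}  B2 = {2, 7}  B3 = {0, 2}  B4 = {2, 6}  B5 = {0, 3}  B6 = {5, 7}  B7 = {1, 3}  B8 = {2, 4}
Tree: B1–B2, B2–B3, B2–B4, B3–B5, B2–B6, B5–B7, B3–B8
The largest bag has 2 vertices, giving width 1; this decomposition certifies tw(G) ≤ 1. Since G has at least one edge (e.g. 8–2), it is not an edgeless graph, so tw(G) ≥ 1. The upper and lower bounds meet at 1, so that is the treewidth.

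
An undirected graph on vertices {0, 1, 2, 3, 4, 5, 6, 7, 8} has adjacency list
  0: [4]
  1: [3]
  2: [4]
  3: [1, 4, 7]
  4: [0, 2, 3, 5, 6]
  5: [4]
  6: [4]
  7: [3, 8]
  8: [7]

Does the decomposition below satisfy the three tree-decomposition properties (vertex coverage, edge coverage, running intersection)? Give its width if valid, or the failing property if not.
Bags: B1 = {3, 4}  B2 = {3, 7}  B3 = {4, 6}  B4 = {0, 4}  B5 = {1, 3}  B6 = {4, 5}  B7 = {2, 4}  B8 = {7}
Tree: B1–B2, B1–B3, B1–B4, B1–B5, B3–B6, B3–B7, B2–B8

No — vertex 8 appears in no bag.

A tree decomposition must satisfy three properties: every vertex lies in some bag; for every edge, both endpoints lie together in some bag; and for every vertex, the bags containing it form a connected subtree. Here vertex 8 appears in no bag, so the decomposition is invalid.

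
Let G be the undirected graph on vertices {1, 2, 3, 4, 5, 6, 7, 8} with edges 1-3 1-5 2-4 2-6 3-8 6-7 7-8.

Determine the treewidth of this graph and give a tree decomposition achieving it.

Each bag holds 2 vertices, so the decomposition has width 1, which upper-bounds the treewidth. G has an edge, so its treewidth is at least 1. Combining the bounds, tw(G) = 1.

Treewidth 1.
One optimal decomposition is:
Bags: B1 = {1, 5}  B2 = {1, 3}  B3 = {3, 8}  B4 = {7, 8}  B5 = {6, 7}  B6 = {2, 6}  B7 = {2, 4}
Tree: B1–B2, B2–B3, B3–B4, B4–B5, B5–B6, B6–B7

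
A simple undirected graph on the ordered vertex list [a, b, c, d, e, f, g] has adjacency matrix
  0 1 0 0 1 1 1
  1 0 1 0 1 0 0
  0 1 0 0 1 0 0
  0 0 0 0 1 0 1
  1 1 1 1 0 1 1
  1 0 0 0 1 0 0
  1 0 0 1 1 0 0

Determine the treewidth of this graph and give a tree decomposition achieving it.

Every bag has size at most 3, so the width is 3 − 1 = 2 and tw(G) ≤ 2. On the other hand G contains the 3-clique {d, e, g}. A clique must lie in a single bag of any decomposition, so no decomposition can have width below 2. Therefore the treewidth is 2.

Treewidth 2.
Bags: B1 = {a, b, e}  B2 = {b, c, e}  B3 = {a, e, f}  B4 = {a, e, g}  B5 = {d, e, g}
Tree: B1–B2, B1–B3, B1–B4, B4–B5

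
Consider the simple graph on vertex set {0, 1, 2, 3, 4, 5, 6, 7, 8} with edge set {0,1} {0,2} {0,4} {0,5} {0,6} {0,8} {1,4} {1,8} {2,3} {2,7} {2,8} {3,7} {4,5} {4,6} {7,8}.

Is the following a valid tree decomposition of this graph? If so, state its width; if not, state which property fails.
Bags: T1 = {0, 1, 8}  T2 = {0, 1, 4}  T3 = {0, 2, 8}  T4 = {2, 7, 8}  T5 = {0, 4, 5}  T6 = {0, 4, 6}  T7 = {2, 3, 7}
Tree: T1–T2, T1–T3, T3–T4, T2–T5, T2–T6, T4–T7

Checking the three conditions: (i) the bags cover all of {0, 1, 2, 3, 4, 5, 6, 7, 8}; (ii) for each edge, some bag contains both endpoints; (iii) the bags containing any fixed vertex form a subtree. All hold, so the decomposition is valid with width 3 − 1 = 2.

Yes; width 2.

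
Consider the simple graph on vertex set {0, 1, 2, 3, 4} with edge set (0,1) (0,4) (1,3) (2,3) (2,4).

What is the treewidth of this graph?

A width-2 tree decomposition is:
Bags: B1 = {0, 1, 4}  B2 = {1, 2, 4}  B3 = {1, 2, 3}
Tree: B1–B2, B2–B3
Each bag holds 3 vertices, so the decomposition has width 2, which upper-bounds the treewidth. The edges 1–0–4–2–3–1 form a cycle, so G is not a tree and its treewidth is at least 2. The upper and lower bounds meet at 2, so that is the treewidth.

2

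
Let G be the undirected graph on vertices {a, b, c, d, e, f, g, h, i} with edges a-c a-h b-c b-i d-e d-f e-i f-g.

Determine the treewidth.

1

A width-1 tree decomposition is:
Bags: B1 = {f, g}  B2 = {d, f}  B3 = {d, e}  B4 = {e, i}  B5 = {b, i}  B6 = {b, c}  B7 = {a, c}  B8 = {a, h}
Tree: B1–B2, B2–B3, B3–B4, B4–B5, B5–B6, B6–B7, B7–B8
Each bag holds 2 vertices, so the decomposition has width 1, which upper-bounds the treewidth. Any graph with an edge has treewidth ≥ 1, and G has the edge g–f. Therefore the treewidth is 1.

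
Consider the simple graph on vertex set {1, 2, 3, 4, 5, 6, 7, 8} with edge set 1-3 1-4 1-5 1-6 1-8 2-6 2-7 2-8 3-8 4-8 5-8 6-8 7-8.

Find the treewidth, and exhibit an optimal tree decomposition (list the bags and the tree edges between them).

Each bag holds 3 vertices, so the decomposition has width 2, which upper-bounds the treewidth. Conversely, {1, 3, 8} is a clique of size 3, and the vertices of any clique must share a bag in every tree decomposition; so some bag has ≥ 3 vertices and tw(G) ≥ 2. Hence tw(G) = 2 exactly.

Treewidth 2.
One optimal decomposition is:
Bags: B1 = {2, 7, 8}  B2 = {2, 6, 8}  B3 = {1, 6, 8}  B4 = {1, 4, 8}  B5 = {1, 3, 8}  B6 = {1, 5, 8}
Tree: B1–B2, B2–B3, B3–B4, B4–B5, B3–B6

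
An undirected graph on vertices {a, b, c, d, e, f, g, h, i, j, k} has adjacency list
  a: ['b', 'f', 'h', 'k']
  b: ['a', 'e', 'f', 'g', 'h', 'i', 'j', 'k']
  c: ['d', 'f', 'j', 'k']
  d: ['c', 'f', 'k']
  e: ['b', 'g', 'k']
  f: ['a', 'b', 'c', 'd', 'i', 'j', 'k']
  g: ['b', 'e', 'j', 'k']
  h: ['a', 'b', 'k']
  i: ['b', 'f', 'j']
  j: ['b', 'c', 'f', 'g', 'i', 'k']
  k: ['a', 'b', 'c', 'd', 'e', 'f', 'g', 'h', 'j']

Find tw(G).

3

A width-3 tree decomposition is:
Bags: B1 = {b, f, j, k}  B2 = {b, g, j, k}  B3 = {b, f, i, j}  B4 = {b, e, g, k}  B5 = {a, b, f, k}  B6 = {a, b, h, k}  B7 = {c, f, j, k}  B8 = {c, d, f, k}
Tree: B1–B2, B1–B3, B2–B4, B1–B5, B5–B6, B1–B7, B7–B8
Each bag holds 4 vertices, so the decomposition has width 3, which upper-bounds the treewidth. Conversely, {c, d, f, k} is a clique of size 4, and the vertices of any clique must share a bag in every tree decomposition; so some bag has ≥ 4 vertices and tw(G) ≥ 3. Therefore the treewidth is 3.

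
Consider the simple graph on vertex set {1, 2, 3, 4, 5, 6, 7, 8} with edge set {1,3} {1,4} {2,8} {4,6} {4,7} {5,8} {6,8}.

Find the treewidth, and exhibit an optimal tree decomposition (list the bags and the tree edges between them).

Every bag has size at most 2, so the width is 2 − 1 = 1 and tw(G) ≤ 1. G has an edge, so its treewidth is at least 1. Combining the bounds, tw(G) = 1.

Treewidth 1.
One optimal decomposition is:
Bags: B1 = {1, 3}  B2 = {1, 4}  B3 = {4, 6}  B4 = {6, 8}  B5 = {2, 8}  B6 = {5, 8}  B7 = {4, 7}
Tree: B1–B2, B2–B3, B3–B4, B4–B5, B4–B6, B2–B7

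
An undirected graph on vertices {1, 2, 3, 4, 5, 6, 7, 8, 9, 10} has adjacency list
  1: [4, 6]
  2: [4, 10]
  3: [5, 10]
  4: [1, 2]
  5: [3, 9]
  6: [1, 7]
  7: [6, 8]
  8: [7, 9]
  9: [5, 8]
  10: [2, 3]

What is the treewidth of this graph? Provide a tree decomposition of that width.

The largest bag has 3 vertices, giving width 2; this decomposition certifies tw(G) ≤ 2. For the lower bound, G contains the cycle 5–9–8–7–6–1–4–2–10–3–5, so G is not a forest; only forests have treewidth ≤ 1, hence tw(G) ≥ 2. Therefore the treewidth is 2.

Treewidth 2.
One such decomposition:
Bags: B1 = {5, 8, 9}  B2 = {5, 7, 8}  B3 = {5, 6, 7}  B4 = {1, 5, 6}  B5 = {1, 4, 5}  B6 = {2, 4, 5}  B7 = {2, 5, 10}  B8 = {3, 5, 10}
Tree: B1–B2, B2–B3, B3–B4, B4–B5, B5–B6, B6–B7, B7–B8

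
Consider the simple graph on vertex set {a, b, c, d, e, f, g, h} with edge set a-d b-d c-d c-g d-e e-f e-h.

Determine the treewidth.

A width-1 tree decomposition is:
Bags: B1 = {c, g}  B2 = {c, d}  B3 = {d, e}  B4 = {e, h}  B5 = {e, f}  B6 = {a, d}  B7 = {b, d}
Tree: B1–B2, B2–B3, B3–B4, B3–B5, B2–B6, B2–B7
The largest bag has 2 vertices, giving width 1; this decomposition certifies tw(G) ≤ 1. G has an edge, so its treewidth is at least 1. Therefore the treewidth is 1.

1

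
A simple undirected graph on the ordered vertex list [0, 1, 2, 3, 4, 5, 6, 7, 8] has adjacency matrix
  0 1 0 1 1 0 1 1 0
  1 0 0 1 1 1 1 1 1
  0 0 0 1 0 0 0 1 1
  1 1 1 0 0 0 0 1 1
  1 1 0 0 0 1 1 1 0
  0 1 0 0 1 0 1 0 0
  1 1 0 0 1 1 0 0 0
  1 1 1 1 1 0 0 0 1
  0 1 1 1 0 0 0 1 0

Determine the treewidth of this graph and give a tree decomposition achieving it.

Each bag holds 4 vertices, so the decomposition has width 3, which upper-bounds the treewidth. Conversely, {0, 1, 3, 7} is a clique of size 4, and the vertices of any clique must share a bag in every tree decomposition; so some bag has ≥ 4 vertices and tw(G) ≥ 3. Hence tw(G) = 3 exactly.

Treewidth 3.
Bags: B1 = {0, 1, 3, 7}  B2 = {0, 1, 4, 7}  B3 = {0, 1, 4, 6}  B4 = {1, 4, 5, 6}  B5 = {1, 3, 7, 8}  B6 = {2, 3, 7, 8}
Tree: B1–B2, B2–B3, B3–B4, B1–B5, B5–B6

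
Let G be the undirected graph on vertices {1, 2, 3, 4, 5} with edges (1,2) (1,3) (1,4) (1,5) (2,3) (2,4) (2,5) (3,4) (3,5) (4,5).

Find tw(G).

4

A width-4 tree decomposition is:
Bags: B1 = {1, 2, 3, 4, 5}
Tree: (single bag)
With just one bag of size 5, the width is 5 − 1 = 4, so tw(G) ≤ 4. Conversely, {1, 2, 3, 4, 5} is a clique of size 5, and the vertices of any clique must share a bag in every tree decomposition; so some bag has ≥ 5 vertices and tw(G) ≥ 4. Hence tw(G) = 4 exactly.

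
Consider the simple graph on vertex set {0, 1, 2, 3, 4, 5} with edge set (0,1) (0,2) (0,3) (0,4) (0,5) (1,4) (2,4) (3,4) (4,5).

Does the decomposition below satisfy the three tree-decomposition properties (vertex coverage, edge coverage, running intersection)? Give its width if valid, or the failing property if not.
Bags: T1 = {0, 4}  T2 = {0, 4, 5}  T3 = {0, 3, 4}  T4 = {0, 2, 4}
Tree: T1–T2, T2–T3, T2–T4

No — vertex 1 appears in no bag.

A tree decomposition must satisfy three properties: every vertex lies in some bag; for every edge, both endpoints lie together in some bag; and for every vertex, the bags containing it form a connected subtree. Here vertex 1 appears in no bag, so the decomposition is invalid.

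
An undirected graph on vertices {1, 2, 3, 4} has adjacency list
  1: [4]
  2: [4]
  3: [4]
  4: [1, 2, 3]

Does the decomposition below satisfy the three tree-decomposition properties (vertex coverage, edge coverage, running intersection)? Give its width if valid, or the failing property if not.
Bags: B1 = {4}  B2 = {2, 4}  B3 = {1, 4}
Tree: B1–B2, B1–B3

A tree decomposition must satisfy three properties: every vertex lies in some bag; for every edge, both endpoints lie together in some bag; and for every vertex, the bags containing it form a connected subtree. Here vertex 3 appears in no bag, so the decomposition is invalid.

No — vertex 3 appears in no bag.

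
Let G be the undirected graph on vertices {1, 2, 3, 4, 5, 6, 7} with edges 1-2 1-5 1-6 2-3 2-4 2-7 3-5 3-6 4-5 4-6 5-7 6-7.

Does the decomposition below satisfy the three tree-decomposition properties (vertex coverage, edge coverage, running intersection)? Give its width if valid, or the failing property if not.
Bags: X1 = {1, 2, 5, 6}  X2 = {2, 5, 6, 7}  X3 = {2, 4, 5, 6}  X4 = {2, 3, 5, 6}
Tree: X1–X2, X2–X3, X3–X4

Yes; width 3.

Vertex coverage: the bags together contain {1, 2, 3, 4, 5, 6, 7}, the full vertex set. Edge coverage: each edge of G has both endpoints in at least one bag. Running intersection: for every vertex, the bags containing it form a connected subtree. All three properties hold, so this is a valid tree decomposition of width max|bag| − 1 = 3, and hence tw(G) ≤ 3.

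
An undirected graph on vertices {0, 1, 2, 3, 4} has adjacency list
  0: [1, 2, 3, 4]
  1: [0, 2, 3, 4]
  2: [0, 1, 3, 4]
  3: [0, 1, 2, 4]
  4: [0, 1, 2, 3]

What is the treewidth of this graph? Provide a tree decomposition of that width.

Treewidth 4.
Bags: B1 = {0, 1, 2, 3, 4}
Tree: (single bag)

With just one bag of size 5, the width is 5 − 1 = 4, so tw(G) ≤ 4. On the other hand G contains the 5-clique {0, 1, 2, 3, 4}. A clique must lie in a single bag of any decomposition, so no decomposition can have width below 4. The upper and lower bounds meet at 4, so that is the treewidth.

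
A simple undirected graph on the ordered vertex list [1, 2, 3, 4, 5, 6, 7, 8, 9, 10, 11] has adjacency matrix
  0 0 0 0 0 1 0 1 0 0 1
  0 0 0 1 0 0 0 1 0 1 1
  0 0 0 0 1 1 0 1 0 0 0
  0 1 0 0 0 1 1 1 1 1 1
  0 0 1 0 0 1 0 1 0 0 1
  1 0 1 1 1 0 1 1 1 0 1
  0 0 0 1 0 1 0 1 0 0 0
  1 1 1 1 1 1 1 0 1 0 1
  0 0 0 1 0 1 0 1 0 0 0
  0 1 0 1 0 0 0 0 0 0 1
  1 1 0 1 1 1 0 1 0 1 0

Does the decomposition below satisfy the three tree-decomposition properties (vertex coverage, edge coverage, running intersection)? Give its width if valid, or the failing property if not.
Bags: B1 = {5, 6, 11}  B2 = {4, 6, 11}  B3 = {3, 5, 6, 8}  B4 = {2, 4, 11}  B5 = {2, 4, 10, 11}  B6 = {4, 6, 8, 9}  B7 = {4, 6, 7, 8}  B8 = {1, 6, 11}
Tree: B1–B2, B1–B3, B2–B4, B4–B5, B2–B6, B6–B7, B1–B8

No — edge (8,11) lies in no bag.

A tree decomposition must satisfy three properties: every vertex lies in some bag; for every edge, both endpoints lie together in some bag; and for every vertex, the bags containing it form a connected subtree. Here edge (8,11) lies in no bag, so the decomposition is invalid.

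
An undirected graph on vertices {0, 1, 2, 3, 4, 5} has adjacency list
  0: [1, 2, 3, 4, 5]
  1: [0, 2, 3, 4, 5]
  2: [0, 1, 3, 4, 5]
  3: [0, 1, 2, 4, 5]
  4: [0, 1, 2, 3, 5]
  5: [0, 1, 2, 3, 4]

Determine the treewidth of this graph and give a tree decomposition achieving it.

A single bag containing all 6 vertices is trivially a valid decomposition of width 5. Conversely, {0, 1, 2, 3, 4, 5} is a clique of size 6, and the vertices of any clique must share a bag in every tree decomposition; so some bag has ≥ 6 vertices and tw(G) ≥ 5. Hence tw(G) = 5 exactly.

Treewidth 5.
One such decomposition:
Bags: B1 = {0, 1, 2, 3, 4, 5}
Tree: (single bag)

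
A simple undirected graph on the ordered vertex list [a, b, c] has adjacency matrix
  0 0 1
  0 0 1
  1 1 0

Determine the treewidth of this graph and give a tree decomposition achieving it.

Treewidth 1.
One such decomposition:
Bags: B1 = {b, c}  B2 = {a, c}
Tree: B1–B2

The largest bag has 2 vertices, giving width 1; this decomposition certifies tw(G) ≤ 1. G has an edge, so its treewidth is at least 1. Hence tw(G) = 1 exactly.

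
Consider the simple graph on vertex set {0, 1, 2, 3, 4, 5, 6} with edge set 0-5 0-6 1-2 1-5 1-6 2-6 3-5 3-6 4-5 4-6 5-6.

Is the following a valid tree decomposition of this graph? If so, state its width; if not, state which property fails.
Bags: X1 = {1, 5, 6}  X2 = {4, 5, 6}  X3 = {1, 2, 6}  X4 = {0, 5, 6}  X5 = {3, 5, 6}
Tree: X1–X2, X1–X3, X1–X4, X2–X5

Every vertex of G appears in some bag (union = {0, 1, 2, 3, 4, 5, 6}); every edge is covered by a bag; and for each vertex v the set of bags containing v is connected in the bag tree. The decomposition is therefore valid. The largest bag has 3 vertices, so the width is 2.

Yes; width 2.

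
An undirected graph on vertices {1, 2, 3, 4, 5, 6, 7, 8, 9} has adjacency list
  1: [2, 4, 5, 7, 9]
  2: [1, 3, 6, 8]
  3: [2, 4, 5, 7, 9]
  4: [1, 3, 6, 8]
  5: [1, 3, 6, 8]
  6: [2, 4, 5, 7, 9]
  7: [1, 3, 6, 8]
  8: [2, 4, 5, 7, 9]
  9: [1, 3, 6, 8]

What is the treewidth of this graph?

A width-4 tree decomposition is:
Bags: B1 = {1, 3, 4, 6, 8}  B2 = {1, 3, 5, 6, 8}  B3 = {1, 3, 6, 8, 9}  B4 = {1, 3, 6, 7, 8}  B5 = {1, 2, 3, 6, 8}
Tree: B1–B2, B2–B3, B3–B4, B4–B5
Each bag holds 5 vertices, so the decomposition has width 4, which upper-bounds the treewidth. For the lower bound: the 5 vertex sets {4,6}, {1,5}, {3,9}, {8}, {7} are disjoint, each induces a connected subgraph, and every pair is joined by at least one edge of G. Contracting each set to a single vertex therefore yields K_{5} as a minor, and since treewidth is minor-monotone, tw(G) ≥ tw(K_{5}) = 4. The upper and lower bounds meet at 4, so that is the treewidth.

4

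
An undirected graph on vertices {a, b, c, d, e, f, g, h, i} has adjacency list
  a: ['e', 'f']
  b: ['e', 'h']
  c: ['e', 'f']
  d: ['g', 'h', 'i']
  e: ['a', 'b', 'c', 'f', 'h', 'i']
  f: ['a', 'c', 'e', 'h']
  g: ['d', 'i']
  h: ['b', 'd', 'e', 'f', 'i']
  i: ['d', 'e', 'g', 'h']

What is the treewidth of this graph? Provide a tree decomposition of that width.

Each bag holds 3 vertices, so the decomposition has width 2, which upper-bounds the treewidth. On the other hand G contains the 3-clique {d, g, i}. A clique must lie in a single bag of any decomposition, so no decomposition can have width below 2. Combining the bounds, tw(G) = 2.

Treewidth 2.
One such decomposition:
Bags: B1 = {a, e, f}  B2 = {e, f, h}  B3 = {e, h, i}  B4 = {c, e, f}  B5 = {b, e, h}  B6 = {d, h, i}  B7 = {d, g, i}
Tree: B1–B2, B2–B3, B1–B4, B2–B5, B3–B6, B6–B7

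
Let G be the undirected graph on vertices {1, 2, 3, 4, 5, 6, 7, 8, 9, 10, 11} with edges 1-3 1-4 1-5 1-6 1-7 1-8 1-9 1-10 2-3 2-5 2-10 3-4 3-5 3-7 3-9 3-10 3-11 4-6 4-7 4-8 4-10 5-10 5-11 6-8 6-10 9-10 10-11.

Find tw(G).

A width-3 tree decomposition is:
Bags: B1 = {1, 3, 5, 10}  B2 = {1, 3, 9, 10}  B3 = {1, 3, 4, 10}  B4 = {1, 4, 6, 10}  B5 = {2, 3, 5, 10}  B6 = {3, 5, 10, 11}  B7 = {1, 3, 4, 7}  B8 = {1, 4, 6, 8}
Tree: B1–B2, B2–B3, B3–B4, B1–B5, B5–B6, B3–B7, B4–B8
Every bag has size at most 4, so the width is 4 − 1 = 3 and tw(G) ≤ 3. For the lower bound, the 4 vertices {1, 4, 6, 8} are pairwise adjacent, and any tree decomposition puts a clique entirely inside one bag — forcing width ≥ 3. Therefore the treewidth is 3.

3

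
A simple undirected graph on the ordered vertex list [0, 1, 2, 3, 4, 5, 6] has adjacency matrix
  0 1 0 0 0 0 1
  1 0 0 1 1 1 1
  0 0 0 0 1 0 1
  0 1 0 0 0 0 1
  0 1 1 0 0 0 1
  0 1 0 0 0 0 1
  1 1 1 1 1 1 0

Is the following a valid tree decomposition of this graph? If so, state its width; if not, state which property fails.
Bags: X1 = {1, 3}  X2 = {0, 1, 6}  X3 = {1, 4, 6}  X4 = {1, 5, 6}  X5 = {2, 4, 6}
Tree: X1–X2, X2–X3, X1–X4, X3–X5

A tree decomposition must satisfy three properties: every vertex lies in some bag; for every edge, both endpoints lie together in some bag; and for every vertex, the bags containing it form a connected subtree. Here edge (6,3) lies in no bag, so the decomposition is invalid.

No — edge (6,3) lies in no bag.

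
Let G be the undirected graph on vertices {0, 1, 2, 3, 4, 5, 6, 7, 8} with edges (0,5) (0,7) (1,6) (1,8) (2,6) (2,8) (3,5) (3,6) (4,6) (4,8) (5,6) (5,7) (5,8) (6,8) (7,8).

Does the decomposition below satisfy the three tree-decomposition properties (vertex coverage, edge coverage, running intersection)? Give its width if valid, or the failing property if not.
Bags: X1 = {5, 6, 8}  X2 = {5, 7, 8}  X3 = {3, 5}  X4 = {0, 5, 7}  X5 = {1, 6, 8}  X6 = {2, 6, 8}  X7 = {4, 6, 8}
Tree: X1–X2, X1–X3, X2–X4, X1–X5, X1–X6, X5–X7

A tree decomposition must satisfy three properties: every vertex lies in some bag; for every edge, both endpoints lie together in some bag; and for every vertex, the bags containing it form a connected subtree. Here edge (6,3) lies in no bag, so the decomposition is invalid.

No — edge (6,3) lies in no bag.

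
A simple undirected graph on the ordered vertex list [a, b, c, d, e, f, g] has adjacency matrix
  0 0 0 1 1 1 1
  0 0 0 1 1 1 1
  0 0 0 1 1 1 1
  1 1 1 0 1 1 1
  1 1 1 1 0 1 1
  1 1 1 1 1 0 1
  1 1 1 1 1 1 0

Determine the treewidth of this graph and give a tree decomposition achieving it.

The largest bag has 5 vertices, giving width 4; this decomposition certifies tw(G) ≤ 4. For the lower bound, the 5 vertices {c, d, e, f, g} are pairwise adjacent, and any tree decomposition puts a clique entirely inside one bag — forcing width ≥ 4. Hence tw(G) = 4 exactly.

Treewidth 4.
Bags: B1 = {c, d, e, f, g}  B2 = {b, d, e, f, g}  B3 = {a, d, e, f, g}
Tree: B1–B2, B1–B3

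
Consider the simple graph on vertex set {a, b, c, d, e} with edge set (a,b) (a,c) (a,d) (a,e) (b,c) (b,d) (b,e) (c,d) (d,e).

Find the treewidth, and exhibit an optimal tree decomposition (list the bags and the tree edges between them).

Treewidth 3.
One optimal decomposition is:
Bags: B1 = {a, b, c, d}  B2 = {a, b, d, e}
Tree: B1–B2

The largest bag has 4 vertices, giving width 3; this decomposition certifies tw(G) ≤ 3. For the lower bound, the 4 vertices {a, b, d, e} are pairwise adjacent, and any tree decomposition puts a clique entirely inside one bag — forcing width ≥ 3. Hence tw(G) = 3 exactly.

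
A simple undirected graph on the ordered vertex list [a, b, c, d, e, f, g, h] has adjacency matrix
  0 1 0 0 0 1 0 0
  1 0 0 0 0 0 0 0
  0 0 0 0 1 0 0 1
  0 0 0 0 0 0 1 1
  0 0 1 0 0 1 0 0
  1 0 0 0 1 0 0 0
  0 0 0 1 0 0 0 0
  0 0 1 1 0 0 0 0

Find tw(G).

A width-1 tree decomposition is:
Bags: B1 = {d, g}  B2 = {d, h}  B3 = {c, h}  B4 = {c, e}  B5 = {e, f}  B6 = {a, f}  B7 = {a, b}
Tree: B1–B2, B2–B3, B3–B4, B4–B5, B5–B6, B6–B7
The largest bag has 2 vertices, giving width 1; this decomposition certifies tw(G) ≤ 1. Since G has at least one edge (e.g. g–d), it is not an edgeless graph, so tw(G) ≥ 1. Hence tw(G) = 1 exactly.

1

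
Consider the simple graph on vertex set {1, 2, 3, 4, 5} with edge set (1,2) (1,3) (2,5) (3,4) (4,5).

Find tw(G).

A width-2 tree decomposition is:
Bags: B1 = {1, 2, 3}  B2 = {2, 3, 4}  B3 = {2, 4, 5}
Tree: B1–B2, B2–B3
Each bag holds 3 vertices, so the decomposition has width 2, which upper-bounds the treewidth. For the lower bound, G contains the cycle 2–1–3–4–5–2, so G is not a forest; only forests have treewidth ≤ 1, hence tw(G) ≥ 2. Therefore the treewidth is 2.

2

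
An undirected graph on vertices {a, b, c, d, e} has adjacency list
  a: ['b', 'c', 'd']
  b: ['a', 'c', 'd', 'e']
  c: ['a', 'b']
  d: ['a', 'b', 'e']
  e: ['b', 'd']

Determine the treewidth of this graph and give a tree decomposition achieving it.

Treewidth 2.
Bags: B1 = {a, b, c}  B2 = {a, b, d}  B3 = {b, d, e}
Tree: B1–B2, B2–B3

Every bag has size at most 3, so the width is 3 − 1 = 2 and tw(G) ≤ 2. For the lower bound, the 3 vertices {b, d, e} are pairwise adjacent, and any tree decomposition puts a clique entirely inside one bag — forcing width ≥ 2. The upper and lower bounds meet at 2, so that is the treewidth.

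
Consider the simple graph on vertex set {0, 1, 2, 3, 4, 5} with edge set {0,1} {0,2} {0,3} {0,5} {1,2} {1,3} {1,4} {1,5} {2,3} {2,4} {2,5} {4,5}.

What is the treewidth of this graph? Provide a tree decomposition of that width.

The largest bag has 4 vertices, giving width 3; this decomposition certifies tw(G) ≤ 3. On the other hand G contains the 4-clique {0, 1, 2, 3}. A clique must lie in a single bag of any decomposition, so no decomposition can have width below 3. Combining the bounds, tw(G) = 3.

Treewidth 3.
One optimal decomposition is:
Bags: B1 = {1, 2, 4, 5}  B2 = {0, 1, 2, 5}  B3 = {0, 1, 2, 3}
Tree: B1–B2, B2–B3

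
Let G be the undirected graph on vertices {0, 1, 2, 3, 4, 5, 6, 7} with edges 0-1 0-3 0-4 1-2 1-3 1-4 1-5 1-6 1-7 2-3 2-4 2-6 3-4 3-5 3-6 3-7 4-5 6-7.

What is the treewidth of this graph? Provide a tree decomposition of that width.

Treewidth 3.
One such decomposition:
Bags: B1 = {1, 2, 3, 4}  B2 = {0, 1, 3, 4}  B3 = {1, 2, 3, 6}  B4 = {1, 3, 6, 7}  B5 = {1, 3, 4, 5}
Tree: B1–B2, B1–B3, B3–B4, B1–B5

Each bag holds 4 vertices, so the decomposition has width 3, which upper-bounds the treewidth. For the lower bound, the 4 vertices {0, 1, 3, 4} are pairwise adjacent, and any tree decomposition puts a clique entirely inside one bag — forcing width ≥ 3. Therefore the treewidth is 3.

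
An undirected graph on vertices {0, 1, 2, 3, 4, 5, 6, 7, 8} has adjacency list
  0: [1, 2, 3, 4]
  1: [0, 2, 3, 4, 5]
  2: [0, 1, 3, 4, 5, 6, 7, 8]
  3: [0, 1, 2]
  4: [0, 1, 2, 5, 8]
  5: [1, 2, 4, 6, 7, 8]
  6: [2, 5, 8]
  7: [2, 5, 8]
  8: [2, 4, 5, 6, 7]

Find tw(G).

A width-3 tree decomposition is:
Bags: B1 = {0, 1, 2, 4}  B2 = {1, 2, 4, 5}  B3 = {2, 4, 5, 8}  B4 = {2, 5, 6, 8}  B5 = {0, 1, 2, 3}  B6 = {2, 5, 7, 8}
Tree: B1–B2, B2–B3, B3–B4, B1–B5, B3–B6
The largest bag has 4 vertices, giving width 3; this decomposition certifies tw(G) ≤ 3. On the other hand G contains the 4-clique {0, 1, 2, 3}. A clique must lie in a single bag of any decomposition, so no decomposition can have width below 3. The upper and lower bounds meet at 3, so that is the treewidth.

3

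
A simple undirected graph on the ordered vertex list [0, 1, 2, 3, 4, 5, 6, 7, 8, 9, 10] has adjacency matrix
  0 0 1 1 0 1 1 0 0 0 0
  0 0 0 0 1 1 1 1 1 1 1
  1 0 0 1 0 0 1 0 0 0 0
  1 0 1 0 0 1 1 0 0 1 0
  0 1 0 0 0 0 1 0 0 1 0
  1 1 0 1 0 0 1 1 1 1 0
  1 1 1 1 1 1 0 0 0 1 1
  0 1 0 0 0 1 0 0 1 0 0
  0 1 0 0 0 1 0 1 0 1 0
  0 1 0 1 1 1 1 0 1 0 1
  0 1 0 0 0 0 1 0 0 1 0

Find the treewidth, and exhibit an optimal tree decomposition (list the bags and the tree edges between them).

Every bag has size at most 4, so the width is 4 − 1 = 3 and tw(G) ≤ 3. Conversely, {1, 5, 8, 9} is a clique of size 4, and the vertices of any clique must share a bag in every tree decomposition; so some bag has ≥ 4 vertices and tw(G) ≥ 3. Hence tw(G) = 3 exactly.

Treewidth 3.
One optimal decomposition is:
Bags: B1 = {3, 5, 6, 9}  B2 = {1, 5, 6, 9}  B3 = {0, 3, 5, 6}  B4 = {1, 5, 8, 9}  B5 = {1, 6, 9, 10}  B6 = {0, 2, 3, 6}  B7 = {1, 5, 7, 8}  B8 = {1, 4, 6, 9}
Tree: B1–B2, B1–B3, B2–B4, B2–B5, B3–B6, B4–B7, B2–B8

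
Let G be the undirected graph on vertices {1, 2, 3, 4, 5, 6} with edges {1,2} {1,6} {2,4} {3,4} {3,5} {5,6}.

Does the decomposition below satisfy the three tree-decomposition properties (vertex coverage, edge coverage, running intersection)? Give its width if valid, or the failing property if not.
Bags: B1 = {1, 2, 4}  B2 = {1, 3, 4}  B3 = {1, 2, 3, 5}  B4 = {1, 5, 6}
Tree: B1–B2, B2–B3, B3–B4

A tree decomposition must satisfy three properties: every vertex lies in some bag; for every edge, both endpoints lie together in some bag; and for every vertex, the bags containing it form a connected subtree. Here bags containing vertex 2 are not connected in the tree, so the decomposition is invalid.

No — bags containing vertex 2 are not connected in the tree.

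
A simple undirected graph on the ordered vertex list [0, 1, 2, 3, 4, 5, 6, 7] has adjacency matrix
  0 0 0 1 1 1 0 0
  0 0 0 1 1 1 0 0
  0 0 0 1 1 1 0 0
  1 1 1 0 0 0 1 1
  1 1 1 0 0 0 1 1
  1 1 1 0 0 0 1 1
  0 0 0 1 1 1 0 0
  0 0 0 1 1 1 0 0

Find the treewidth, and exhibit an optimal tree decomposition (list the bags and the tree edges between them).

The largest bag has 4 vertices, giving width 3; this decomposition certifies tw(G) ≤ 3. For the lower bound: the 4 vertex sets {3,7}, {2,5}, {4}, {0} are disjoint, each induces a connected subgraph, and every pair is joined by at least one edge of G. Contracting each set to a single vertex therefore yields K_{4} as a minor, and since treewidth is minor-monotone, tw(G) ≥ tw(K_{4}) = 3. Combining the bounds, tw(G) = 3.

Treewidth 3.
Bags: B1 = {3, 4, 5, 7}  B2 = {2, 3, 4, 5}  B3 = {0, 3, 4, 5}  B4 = {1, 3, 4, 5}  B5 = {3, 4, 5, 6}
Tree: B1–B2, B2–B3, B3–B4, B4–B5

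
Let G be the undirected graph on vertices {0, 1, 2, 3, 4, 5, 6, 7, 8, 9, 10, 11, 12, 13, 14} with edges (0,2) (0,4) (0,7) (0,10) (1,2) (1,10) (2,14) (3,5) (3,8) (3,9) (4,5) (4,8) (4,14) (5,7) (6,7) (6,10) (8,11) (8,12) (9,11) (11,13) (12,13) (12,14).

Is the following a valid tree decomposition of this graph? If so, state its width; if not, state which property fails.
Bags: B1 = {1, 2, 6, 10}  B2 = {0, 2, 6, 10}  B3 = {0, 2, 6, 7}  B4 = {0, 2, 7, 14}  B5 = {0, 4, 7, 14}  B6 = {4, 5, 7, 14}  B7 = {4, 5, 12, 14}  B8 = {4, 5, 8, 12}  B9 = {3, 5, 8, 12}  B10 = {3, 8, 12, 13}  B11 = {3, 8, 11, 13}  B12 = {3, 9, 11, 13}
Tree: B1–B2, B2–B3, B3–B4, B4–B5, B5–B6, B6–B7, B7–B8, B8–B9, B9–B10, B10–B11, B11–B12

Every vertex of G appears in some bag (union = {0, 1, 2, 3, 4, 5, 6, 7, 8, 9, 10, 11, 12, 13, 14}); every edge is covered by a bag; and for each vertex v the set of bags containing v is connected in the bag tree. The decomposition is therefore valid. The largest bag has 4 vertices, so the width is 3.

Yes; width 3.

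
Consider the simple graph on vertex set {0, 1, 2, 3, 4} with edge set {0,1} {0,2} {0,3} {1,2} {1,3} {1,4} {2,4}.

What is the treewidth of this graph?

2

A width-2 tree decomposition is:
Bags: B1 = {0, 1, 2}  B2 = {1, 2, 4}  B3 = {0, 1, 3}
Tree: B1–B2, B1–B3
Every bag has size at most 3, so the width is 3 − 1 = 2 and tw(G) ≤ 2. On the other hand G contains the 3-clique {0, 1, 2}. A clique must lie in a single bag of any decomposition, so no decomposition can have width below 2. Combining the bounds, tw(G) = 2.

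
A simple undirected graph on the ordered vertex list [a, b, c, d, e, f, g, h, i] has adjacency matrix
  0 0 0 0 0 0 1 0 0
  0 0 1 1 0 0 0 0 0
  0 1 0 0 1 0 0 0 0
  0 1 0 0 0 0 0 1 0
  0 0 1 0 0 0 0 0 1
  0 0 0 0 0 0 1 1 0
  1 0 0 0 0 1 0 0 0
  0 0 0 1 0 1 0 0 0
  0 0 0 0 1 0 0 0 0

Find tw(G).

1

A width-1 tree decomposition is:
Bags: B1 = {a, g}  B2 = {f, g}  B3 = {f, h}  B4 = {d, h}  B5 = {b, d}  B6 = {b, c}  B7 = {c, e}  B8 = {e, i}
Tree: B1–B2, B2–B3, B3–B4, B4–B5, B5–B6, B6–B7, B7–B8
The largest bag has 2 vertices, giving width 1; this decomposition certifies tw(G) ≤ 1. G has an edge, so its treewidth is at least 1. The upper and lower bounds meet at 1, so that is the treewidth.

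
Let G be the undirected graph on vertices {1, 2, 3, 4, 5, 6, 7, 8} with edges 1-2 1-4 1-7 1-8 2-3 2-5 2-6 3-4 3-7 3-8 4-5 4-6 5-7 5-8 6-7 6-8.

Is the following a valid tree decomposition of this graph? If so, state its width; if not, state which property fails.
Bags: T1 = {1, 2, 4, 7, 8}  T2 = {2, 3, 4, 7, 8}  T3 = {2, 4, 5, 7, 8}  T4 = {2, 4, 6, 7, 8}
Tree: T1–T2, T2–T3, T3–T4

Yes; width 4.

Checking the three conditions: (i) the bags cover all of {1, 2, 3, 4, 5, 6, 7, 8}; (ii) for each edge, some bag contains both endpoints; (iii) the bags containing any fixed vertex form a subtree. All hold, so the decomposition is valid with width 5 − 1 = 4.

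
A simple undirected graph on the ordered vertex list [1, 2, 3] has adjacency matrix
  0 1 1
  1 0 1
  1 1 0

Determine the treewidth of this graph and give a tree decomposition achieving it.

Treewidth 2.
One such decomposition:
Bags: B1 = {1, 2, 3}
Tree: (single bag)

With just one bag of size 3, the width is 3 − 1 = 2, so tw(G) ≤ 2. Conversely, {1, 2, 3} is a clique of size 3, and the vertices of any clique must share a bag in every tree decomposition; so some bag has ≥ 3 vertices and tw(G) ≥ 2. The upper and lower bounds meet at 2, so that is the treewidth.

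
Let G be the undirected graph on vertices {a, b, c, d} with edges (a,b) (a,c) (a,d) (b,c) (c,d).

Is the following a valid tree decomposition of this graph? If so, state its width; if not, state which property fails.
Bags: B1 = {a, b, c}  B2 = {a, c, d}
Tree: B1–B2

Yes; width 2.

Checking the three conditions: (i) the bags cover all of {a, b, c, d}; (ii) for each edge, some bag contains both endpoints; (iii) the bags containing any fixed vertex form a subtree. All hold, so the decomposition is valid with width 3 − 1 = 2.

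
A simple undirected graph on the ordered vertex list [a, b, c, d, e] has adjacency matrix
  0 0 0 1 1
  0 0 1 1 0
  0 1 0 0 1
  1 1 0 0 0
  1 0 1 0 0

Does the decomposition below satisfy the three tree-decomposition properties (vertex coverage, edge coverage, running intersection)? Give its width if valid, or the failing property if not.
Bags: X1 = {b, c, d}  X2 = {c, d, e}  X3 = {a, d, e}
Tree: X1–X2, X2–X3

Yes; width 2.

Checking the three conditions: (i) the bags cover all of {a, b, c, d, e}; (ii) for each edge, some bag contains both endpoints; (iii) the bags containing any fixed vertex form a subtree. All hold, so the decomposition is valid with width 3 − 1 = 2.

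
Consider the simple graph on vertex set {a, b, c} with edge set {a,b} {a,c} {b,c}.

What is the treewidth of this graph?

2

A width-2 tree decomposition is:
Bags: B1 = {a, b, c}
Tree: (single bag)
With just one bag of size 3, the width is 3 − 1 = 2, so tw(G) ≤ 2. Conversely, {a, b, c} is a clique of size 3, and the vertices of any clique must share a bag in every tree decomposition; so some bag has ≥ 3 vertices and tw(G) ≥ 2. Combining the bounds, tw(G) = 2.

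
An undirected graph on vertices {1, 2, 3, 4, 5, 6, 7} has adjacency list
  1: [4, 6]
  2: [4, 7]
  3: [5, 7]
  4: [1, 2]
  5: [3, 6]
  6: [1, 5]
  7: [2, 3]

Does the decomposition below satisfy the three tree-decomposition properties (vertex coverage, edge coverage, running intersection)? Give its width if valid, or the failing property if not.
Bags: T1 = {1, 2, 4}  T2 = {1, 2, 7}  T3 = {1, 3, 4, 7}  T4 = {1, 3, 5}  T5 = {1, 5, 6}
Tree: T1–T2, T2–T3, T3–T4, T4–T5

No — bags containing vertex 4 are not connected in the tree.

A tree decomposition must satisfy three properties: every vertex lies in some bag; for every edge, both endpoints lie together in some bag; and for every vertex, the bags containing it form a connected subtree. Here bags containing vertex 4 are not connected in the tree, so the decomposition is invalid.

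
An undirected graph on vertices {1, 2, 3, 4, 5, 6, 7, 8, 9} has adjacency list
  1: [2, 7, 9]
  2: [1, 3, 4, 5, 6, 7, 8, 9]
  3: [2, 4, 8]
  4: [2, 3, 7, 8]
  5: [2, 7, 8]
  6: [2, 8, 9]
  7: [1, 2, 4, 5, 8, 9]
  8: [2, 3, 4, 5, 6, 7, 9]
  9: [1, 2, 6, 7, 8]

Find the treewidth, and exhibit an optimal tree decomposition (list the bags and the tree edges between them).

Each bag holds 4 vertices, so the decomposition has width 3, which upper-bounds the treewidth. For the lower bound, the 4 vertices {2, 3, 4, 8} are pairwise adjacent, and any tree decomposition puts a clique entirely inside one bag — forcing width ≥ 3. Combining the bounds, tw(G) = 3.

Treewidth 3.
Bags: B1 = {2, 7, 8, 9}  B2 = {2, 6, 8, 9}  B3 = {2, 4, 7, 8}  B4 = {2, 3, 4, 8}  B5 = {2, 5, 7, 8}  B6 = {1, 2, 7, 9}
Tree: B1–B2, B1–B3, B3–B4, B1–B5, B1–B6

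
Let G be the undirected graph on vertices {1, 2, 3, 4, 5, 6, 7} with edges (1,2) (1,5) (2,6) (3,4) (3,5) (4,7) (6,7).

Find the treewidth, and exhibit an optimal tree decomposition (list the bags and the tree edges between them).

Treewidth 2.
One optimal decomposition is:
Bags: B1 = {1, 3, 5}  B2 = {1, 3, 4}  B3 = {1, 4, 7}  B4 = {1, 6, 7}  B5 = {1, 2, 6}
Tree: B1–B2, B2–B3, B3–B4, B4–B5

Each bag holds 3 vertices, so the decomposition has width 2, which upper-bounds the treewidth. For the lower bound, G contains the cycle 1–5–3–4–7–6–2–1, so G is not a forest; only forests have treewidth ≤ 1, hence tw(G) ≥ 2. Combining the bounds, tw(G) = 2.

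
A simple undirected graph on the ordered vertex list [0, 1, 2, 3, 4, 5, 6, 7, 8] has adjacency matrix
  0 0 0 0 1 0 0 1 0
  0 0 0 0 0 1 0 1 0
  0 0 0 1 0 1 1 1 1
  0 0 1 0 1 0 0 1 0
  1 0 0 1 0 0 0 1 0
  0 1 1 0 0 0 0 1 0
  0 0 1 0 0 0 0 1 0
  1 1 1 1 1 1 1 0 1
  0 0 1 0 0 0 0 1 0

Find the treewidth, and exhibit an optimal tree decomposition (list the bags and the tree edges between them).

Treewidth 2.
One such decomposition:
Bags: B1 = {1, 5, 7}  B2 = {2, 5, 7}  B3 = {2, 3, 7}  B4 = {3, 4, 7}  B5 = {2, 7, 8}  B6 = {0, 4, 7}  B7 = {2, 6, 7}
Tree: B1–B2, B2–B3, B3–B4, B3–B5, B4–B6, B2–B7

The largest bag has 3 vertices, giving width 2; this decomposition certifies tw(G) ≤ 2. Conversely, {0, 4, 7} is a clique of size 3, and the vertices of any clique must share a bag in every tree decomposition; so some bag has ≥ 3 vertices and tw(G) ≥ 2. Hence tw(G) = 2 exactly.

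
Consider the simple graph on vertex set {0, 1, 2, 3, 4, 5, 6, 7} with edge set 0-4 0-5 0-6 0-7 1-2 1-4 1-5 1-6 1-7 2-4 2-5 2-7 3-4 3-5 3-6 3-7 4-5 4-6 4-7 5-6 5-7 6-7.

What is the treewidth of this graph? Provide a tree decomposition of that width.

The largest bag has 5 vertices, giving width 4; this decomposition certifies tw(G) ≤ 4. For the lower bound, the 5 vertices {1, 2, 4, 5, 7} are pairwise adjacent, and any tree decomposition puts a clique entirely inside one bag — forcing width ≥ 4. Therefore the treewidth is 4.

Treewidth 4.
One optimal decomposition is:
Bags: B1 = {1, 4, 5, 6, 7}  B2 = {3, 4, 5, 6, 7}  B3 = {0, 4, 5, 6, 7}  B4 = {1, 2, 4, 5, 7}
Tree: B1–B2, B1–B3, B1–B4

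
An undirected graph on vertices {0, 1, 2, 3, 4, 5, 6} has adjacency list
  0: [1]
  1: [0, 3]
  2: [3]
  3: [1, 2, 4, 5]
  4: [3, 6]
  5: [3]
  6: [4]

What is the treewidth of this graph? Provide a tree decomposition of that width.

Treewidth 1.
One optimal decomposition is:
Bags: B1 = {3, 5}  B2 = {3, 4}  B3 = {2, 3}  B4 = {1, 3}  B5 = {4, 6}  B6 = {0, 1}
Tree: B1–B2, B2–B3, B1–B4, B2–B5, B4–B6

Every bag has size at most 2, so the width is 2 − 1 = 1 and tw(G) ≤ 1. Since G has at least one edge (e.g. 5–3), it is not an edgeless graph, so tw(G) ≥ 1. Hence tw(G) = 1 exactly.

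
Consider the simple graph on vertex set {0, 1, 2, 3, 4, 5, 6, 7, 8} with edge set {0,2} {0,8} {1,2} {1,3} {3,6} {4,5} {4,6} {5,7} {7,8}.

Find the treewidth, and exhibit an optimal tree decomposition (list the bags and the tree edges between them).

The largest bag has 3 vertices, giving width 2; this decomposition certifies tw(G) ≤ 2. For the lower bound, G contains the cycle 0–2–1–3–6–4–5–7–8–0, so G is not a forest; only forests have treewidth ≤ 1, hence tw(G) ≥ 2. Hence tw(G) = 2 exactly.

Treewidth 2.
Bags: B1 = {0, 1, 2}  B2 = {0, 1, 3}  B3 = {0, 3, 6}  B4 = {0, 4, 6}  B5 = {0, 4, 5}  B6 = {0, 5, 7}  B7 = {0, 7, 8}
Tree: B1–B2, B2–B3, B3–B4, B4–B5, B5–B6, B6–B7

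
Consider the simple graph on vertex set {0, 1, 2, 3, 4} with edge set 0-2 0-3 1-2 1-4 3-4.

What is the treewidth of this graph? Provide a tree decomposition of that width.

The largest bag has 3 vertices, giving width 2; this decomposition certifies tw(G) ≤ 2. The edges 3–0–2–1–4–3 form a cycle, so G is not a tree and its treewidth is at least 2. Hence tw(G) = 2 exactly.

Treewidth 2.
One optimal decomposition is:
Bags: B1 = {0, 2, 3}  B2 = {1, 2, 3}  B3 = {1, 3, 4}
Tree: B1–B2, B2–B3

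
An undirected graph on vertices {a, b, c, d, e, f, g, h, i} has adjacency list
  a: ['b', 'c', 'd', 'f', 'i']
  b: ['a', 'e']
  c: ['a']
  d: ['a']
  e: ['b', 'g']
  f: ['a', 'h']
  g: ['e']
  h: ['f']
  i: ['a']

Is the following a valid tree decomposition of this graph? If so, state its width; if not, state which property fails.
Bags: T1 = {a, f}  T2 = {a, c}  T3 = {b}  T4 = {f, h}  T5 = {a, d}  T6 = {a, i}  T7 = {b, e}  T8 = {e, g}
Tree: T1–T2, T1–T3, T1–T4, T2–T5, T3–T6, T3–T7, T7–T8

No — edge (a,b) lies in no bag.

A tree decomposition must satisfy three properties: every vertex lies in some bag; for every edge, both endpoints lie together in some bag; and for every vertex, the bags containing it form a connected subtree. Here edge (a,b) lies in no bag, so the decomposition is invalid.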